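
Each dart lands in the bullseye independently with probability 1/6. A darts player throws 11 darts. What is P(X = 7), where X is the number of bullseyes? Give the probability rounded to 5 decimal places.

0.00057

X ~ Binomial(n=11, p=0.166667).
P(X=7) = C(11,7) · p^7 · (1−p)^4
= 330 · 3.5722e-06 · 0.48225 = 0.0005685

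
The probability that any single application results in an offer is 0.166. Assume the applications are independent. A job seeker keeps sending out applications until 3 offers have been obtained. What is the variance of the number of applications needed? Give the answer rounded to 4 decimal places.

Y = total applications until the third success; negative binomial with r=3, p=0.166.
Var(Y) = r(1−p)/p² = 3·0.834 / 0.166² = 90.796923

90.7969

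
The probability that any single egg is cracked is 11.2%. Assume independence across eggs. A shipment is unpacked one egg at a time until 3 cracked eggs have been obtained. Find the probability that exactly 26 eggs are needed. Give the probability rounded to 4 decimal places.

0.0274

Y = trial on which the third success occurs; negative binomial, r=3, p=0.112.
P(Y=26) = C(25,2) · p^3 · (1−p)^23
= 300 · 0.0014049 · 0.065088 = 0.027433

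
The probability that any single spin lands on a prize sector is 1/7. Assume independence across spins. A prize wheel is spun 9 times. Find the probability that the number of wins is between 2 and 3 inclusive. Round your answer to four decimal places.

X ~ Binomial(9, 0.142857); P(2 ≤ X ≤ 3) = Σ C(9,k) p^k (1−p)^(9−k) over k:
  k=2: C(9,2)·0.142857^2·0.857143^7 = 0.249735
  k=3: C(9,3)·0.142857^3·0.857143^6 = 0.097119
Total = 0.346854

0.3469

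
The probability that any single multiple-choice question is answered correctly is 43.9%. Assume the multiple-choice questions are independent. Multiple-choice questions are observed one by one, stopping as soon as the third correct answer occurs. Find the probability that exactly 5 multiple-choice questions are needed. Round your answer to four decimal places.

Y = trial on which the third success occurs; negative binomial, r=3, p=0.439.
P(Y=5) = C(4,2) · p^3 · (1−p)^2
= 6 · 0.084605 · 0.31472 = 0.159761

0.1598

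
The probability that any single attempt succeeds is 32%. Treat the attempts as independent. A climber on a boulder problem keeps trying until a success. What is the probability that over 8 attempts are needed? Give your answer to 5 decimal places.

Y = number of attempts to the first success; geometric, p = 0.32.
P(Y > 8) = P(first 8 all fail) = (1−p)^8 = 0.0457163

0.04572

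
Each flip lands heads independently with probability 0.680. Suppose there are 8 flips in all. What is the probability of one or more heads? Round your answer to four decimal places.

0.9999

P(at least one) = 1 − P(none) = 1 − (1 − 0.68)^8
= 1 − 0.000110 = 0.999890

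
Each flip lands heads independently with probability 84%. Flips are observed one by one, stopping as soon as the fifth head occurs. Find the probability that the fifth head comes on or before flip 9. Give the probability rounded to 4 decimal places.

0.9925

Finishing within 9 flips ⇔ at least 5 successes in the first 9. With X ~ Binomial(9, 0.84), P(Y ≤ 9) = 1 − P(X ≤ 4).
  k=0: C(9,0)·0.84^0·0.16^9 = 0.000000
  k=1: C(9,1)·0.84^1·0.16^8 = 0.000003
  k=2: C(9,2)·0.84^2·0.16^7 = 0.000068
  k=3: C(9,3)·0.84^3·0.16^6 = 0.000835
  k=4: C(9,4)·0.84^4·0.16^5 = 0.006578
1 − 0.007485 = 0.992515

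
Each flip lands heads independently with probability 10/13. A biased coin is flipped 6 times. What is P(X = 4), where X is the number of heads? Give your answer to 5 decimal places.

X ~ Binomial(n=6, p=0.769231).
P(X=4) = C(6,4) · p^4 · (1−p)^2
= 15 · 0.35013 · 0.053254 = 0.2796879

0.27969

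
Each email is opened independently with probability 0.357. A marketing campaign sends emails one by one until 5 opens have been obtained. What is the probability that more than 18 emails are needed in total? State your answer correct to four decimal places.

0.1725

Needing more than 18 emails ⇔ fewer than 5 successes in the first 18. With X ~ Binomial(18, 0.357), P(Y > 18) = P(X ≤ 4).
  k=0: C(18,0)·0.357^0·0.643^18 = 0.000353
  k=1: C(18,1)·0.357^1·0.643^17 = 0.003528
  k=2: C(18,2)·0.357^2·0.643^16 = 0.016650
  k=3: C(18,3)·0.357^3·0.643^15 = 0.049301
  k=4: C(18,4)·0.357^4·0.643^14 = 0.102647
P(X ≤ 4) = 0.172479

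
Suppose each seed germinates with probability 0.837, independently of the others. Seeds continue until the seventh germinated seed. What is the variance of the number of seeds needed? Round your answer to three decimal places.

Y = total seeds until the seventh success; negative binomial with r=7, p=0.837.
Var(Y) = r(1−p)/p² = 7·0.163 / 0.837² = 1.62868

1.629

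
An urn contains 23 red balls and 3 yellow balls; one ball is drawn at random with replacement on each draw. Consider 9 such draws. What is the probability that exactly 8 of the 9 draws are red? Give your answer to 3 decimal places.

0.389

X ~ Binomial(n=9, p=0.884615).
P(X=8) = C(9,8) · p^8 · (1−p)^1
= 9 · 0.375 · 0.11538 = 0.38943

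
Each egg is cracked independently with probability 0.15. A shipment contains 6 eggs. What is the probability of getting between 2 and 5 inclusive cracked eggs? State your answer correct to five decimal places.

0.22350

X ~ Binomial(6, 0.15); P(2 ≤ X ≤ 5) = Σ C(6,k) p^k (1−p)^(6−k) over k:
  k=2: C(6,2)·0.15^2·0.85^4 = 0.1761771
  k=3: C(6,3)·0.15^3·0.85^3 = 0.0414534
  k=4: C(6,4)·0.15^4·0.85^2 = 0.0054865
  k=5: C(6,5)·0.15^5·0.85^1 = 0.0003873
Total = 0.2235043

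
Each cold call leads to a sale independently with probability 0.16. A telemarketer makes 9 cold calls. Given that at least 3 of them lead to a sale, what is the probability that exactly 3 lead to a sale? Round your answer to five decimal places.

X ~ Binomial(9, 0.16). Want P(X=3 | X≥3) = P(X=3) / P(X≥3).
P(X=3) = C(9,3)·0.16^3·0.84^6 = 0.1208690
P(X≥3) = 1 − 0.2082157 − 0.3569413 − 0.2719553 = 0.1628877
Ratio = 0.1208690 / 0.1628877 = 0.7420389

0.74204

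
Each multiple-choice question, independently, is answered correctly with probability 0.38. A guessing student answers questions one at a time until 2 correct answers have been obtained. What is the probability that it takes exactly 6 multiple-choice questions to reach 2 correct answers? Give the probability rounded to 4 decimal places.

0.1067

Y = trial on which the second success occurs; negative binomial, r=2, p=0.38.
P(Y=6) = C(5,1) · p^2 · (1−p)^4
= 5 · 0.1444 · 0.14776 = 0.106685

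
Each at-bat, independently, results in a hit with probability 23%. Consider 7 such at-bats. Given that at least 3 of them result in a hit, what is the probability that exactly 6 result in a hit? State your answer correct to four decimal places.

X ~ Binomial(7, 0.23). Want P(X=6 | X≥3) = P(X=6) / P(X≥3).
P(X=6) = C(7,6)·0.23^6·0.77^1 = 0.000798
P(X≥3) = 1 − 0.160485 − 0.335560 − 0.300697 = 0.203258
Ratio = 0.000798 / 0.203258 = 0.003926

0.0039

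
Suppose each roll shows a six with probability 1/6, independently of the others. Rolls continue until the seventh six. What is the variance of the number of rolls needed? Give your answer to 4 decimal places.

Y = total rolls until the seventh success; negative binomial with r=7, p=0.166667.
Var(Y) = r(1−p)/p² = 7·0.833333 / 0.166667² = 210.000000

210.0000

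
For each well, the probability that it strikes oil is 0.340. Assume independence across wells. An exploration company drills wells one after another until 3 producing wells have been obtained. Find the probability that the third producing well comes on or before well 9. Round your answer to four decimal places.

0.6390

Finishing within 9 wells ⇔ at least 3 successes in the first 9. With X ~ Binomial(9, 0.34), P(Y ≤ 9) = 1 − P(X ≤ 2).
  k=0: C(9,0)·0.34^0·0.66^9 = 0.023763
  k=1: C(9,1)·0.34^1·0.66^8 = 0.110172
  k=2: C(9,2)·0.34^2·0.66^7 = 0.227022
1 − 0.360957 = 0.639043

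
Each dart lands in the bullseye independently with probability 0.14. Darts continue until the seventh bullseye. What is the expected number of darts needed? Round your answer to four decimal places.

Y = total darts until the seventh success; negative binomial with r=7, p=0.14.
E[Y] = r / p = 7 / 0.14 = 50.000000

50.0000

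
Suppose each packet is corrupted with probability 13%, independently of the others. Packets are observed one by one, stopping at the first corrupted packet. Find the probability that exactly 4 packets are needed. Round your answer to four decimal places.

0.0856

Geometric (trials to first success), p = 0.13.
P(Y = 4) = (1−p)^3 · p = 0.6585 · 0.13 = 0.085605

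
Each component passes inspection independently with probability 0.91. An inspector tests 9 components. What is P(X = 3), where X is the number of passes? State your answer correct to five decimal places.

0.00003

X ~ Binomial(n=9, p=0.91).
P(X=3) = C(9,3) · p^3 · (1−p)^6
= 84 · 0.75357 · 5.3144e-07 = 0.0000336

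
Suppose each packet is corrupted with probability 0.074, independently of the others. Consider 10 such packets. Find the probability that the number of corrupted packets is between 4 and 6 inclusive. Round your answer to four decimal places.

X ~ Binomial(10, 0.074); P(4 ≤ X ≤ 6) = Σ C(10,k) p^k (1−p)^(10−k) over k:
  k=4: C(10,4)·0.074^4·0.926^6 = 0.003970
  k=5: C(10,5)·0.074^5·0.926^5 = 0.000381
  k=6: C(10,6)·0.074^6·0.926^4 = 0.000025
Total = 0.004376

0.0044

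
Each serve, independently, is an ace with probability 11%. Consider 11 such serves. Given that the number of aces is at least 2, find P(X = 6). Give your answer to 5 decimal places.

X ~ Binomial(11, 0.11). Want P(X=6 | X≥2) = P(X=6) / P(X≥2).
P(X=6) = C(11,6)·0.11^6·0.89^5 = 0.0004570
P(X≥2) = 1 − 0.2775173 − 0.3772988 = 0.3451839
Ratio = 0.0004570 / 0.3451839 = 0.0013240

0.00132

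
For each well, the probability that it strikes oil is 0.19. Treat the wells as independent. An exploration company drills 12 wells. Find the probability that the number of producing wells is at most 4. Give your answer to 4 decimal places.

0.9400

X ~ Binomial(12, 0.19); P(X ≤ 4) = Σ C(12,k) p^k (1−p)^(12−k) over k:
  k=0: C(12,0)·0.19^0·0.81^12 = 0.079766
  k=1: C(12,1)·0.19^1·0.81^11 = 0.224528
  k=2: C(12,2)·0.19^2·0.81^10 = 0.289669
  k=3: C(12,3)·0.19^3·0.81^9 = 0.226490
  k=4: C(12,4)·0.19^4·0.81^8 = 0.119536
Total = 0.939989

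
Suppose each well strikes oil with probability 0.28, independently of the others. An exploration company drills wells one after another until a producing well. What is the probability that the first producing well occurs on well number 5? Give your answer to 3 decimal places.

Geometric (trials to first success), p = 0.28.
P(Y = 5) = (1−p)^4 · p = 0.26874 · 0.28 = 0.07525

0.075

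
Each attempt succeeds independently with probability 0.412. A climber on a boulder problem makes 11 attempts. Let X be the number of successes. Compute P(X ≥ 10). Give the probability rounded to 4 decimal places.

0.0010

X ~ Binomial(11, 0.412); P(X ≥ 10) = Σ C(11,k) p^k (1−p)^(11−k) over k:
  k=10: C(11,10)·0.412^10·0.588^1 = 0.000911
  k=11: C(11,11)·0.412^11·0.588^0 = 0.000058
Total = 0.000970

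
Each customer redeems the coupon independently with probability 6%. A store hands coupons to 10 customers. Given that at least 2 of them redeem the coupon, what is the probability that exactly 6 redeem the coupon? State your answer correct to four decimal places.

0.0001

X ~ Binomial(10, 0.06). Want P(X=6 | X≥2) = P(X=6) / P(X≥2).
P(X=6) = C(10,6)·0.06^6·0.94^4 = 0.000008
P(X≥2) = 1 − 0.538615 − 0.343797 = 0.117588
Ratio = 0.000008 / 0.117588 = 0.000065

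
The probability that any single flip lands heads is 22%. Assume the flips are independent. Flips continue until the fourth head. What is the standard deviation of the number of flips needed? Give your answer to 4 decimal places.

8.0289

Y = total flips until the fourth success; negative binomial with r=4, p=0.22.
SD(Y) = √[r(1−p)/p²] = √(64.462810) = 8.028874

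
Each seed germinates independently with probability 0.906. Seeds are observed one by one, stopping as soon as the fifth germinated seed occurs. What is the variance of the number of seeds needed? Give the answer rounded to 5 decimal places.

0.57259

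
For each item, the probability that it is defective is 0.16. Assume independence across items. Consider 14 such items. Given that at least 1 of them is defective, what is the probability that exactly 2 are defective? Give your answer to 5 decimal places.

X ~ Binomial(14, 0.16). Want P(X=2 | X≥1) = P(X=2) / P(X≥1).
P(X=2) = C(14,2)·0.16^2·0.84^12 = 0.2874967
P(X≥1) = 1 − 0.0870783 = 0.9129217
Ratio = 0.2874967 / 0.9129217 = 0.3149193

0.31492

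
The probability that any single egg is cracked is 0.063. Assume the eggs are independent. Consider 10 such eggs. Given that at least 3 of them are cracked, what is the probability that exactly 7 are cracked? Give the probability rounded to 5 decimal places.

0.00002

X ~ Binomial(10, 0.063). Want P(X=7 | X≥3) = P(X=7) / P(X≥3).
P(X=7) = C(10,7)·0.063^7·0.937^3 = 0.0000004
P(X≥3) = 1 − 0.5216701 − 0.3507493 − 0.1061232 = 0.0214574
Ratio = 0.0000004 / 0.0214574 = 0.0000181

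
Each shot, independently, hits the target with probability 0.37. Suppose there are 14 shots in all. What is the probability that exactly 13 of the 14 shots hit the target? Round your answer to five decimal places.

0.00002

X ~ Binomial(n=14, p=0.37).
P(X=13) = C(14,13) · p^13 · (1−p)^1
= 14 · 2.4357e-06 · 0.63 = 0.0000215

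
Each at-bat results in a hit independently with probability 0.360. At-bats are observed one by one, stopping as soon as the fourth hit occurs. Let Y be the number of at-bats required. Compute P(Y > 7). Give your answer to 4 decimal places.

0.7833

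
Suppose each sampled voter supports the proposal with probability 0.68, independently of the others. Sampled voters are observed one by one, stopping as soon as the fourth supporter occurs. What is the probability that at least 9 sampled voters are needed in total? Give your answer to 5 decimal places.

0.07496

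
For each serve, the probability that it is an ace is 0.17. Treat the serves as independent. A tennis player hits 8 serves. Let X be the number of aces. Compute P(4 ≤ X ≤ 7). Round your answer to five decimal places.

0.03279

X ~ Binomial(8, 0.17); P(4 ≤ X ≤ 7) = Σ C(8,k) p^k (1−p)^(8−k) over k:
  k=4: C(8,4)·0.17^4·0.83^4 = 0.0277464
  k=5: C(8,5)·0.17^5·0.83^3 = 0.0045464
  k=6: C(8,6)·0.17^6·0.83^2 = 0.0004656
  k=7: C(8,7)·0.17^7·0.83^1 = 0.0000272
Total = 0.0327856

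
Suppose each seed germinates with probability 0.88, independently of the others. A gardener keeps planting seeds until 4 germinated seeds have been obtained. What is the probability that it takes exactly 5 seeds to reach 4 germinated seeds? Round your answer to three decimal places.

0.288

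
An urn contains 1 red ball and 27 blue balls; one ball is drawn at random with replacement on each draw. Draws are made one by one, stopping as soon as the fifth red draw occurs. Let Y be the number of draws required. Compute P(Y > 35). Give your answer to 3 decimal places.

Needing more than 35 draws ⇔ fewer than 5 successes in the first 35. With X ~ Binomial(35, 0.035714), P(Y > 35) = P(X ≤ 4).
  k=0: C(35,0)·0.035714^0·0.964286^35 = 0.28003
  k=1: C(35,1)·0.035714^1·0.964286^34 = 0.36300
  k=2: C(35,2)·0.035714^2·0.964286^33 = 0.22855
  k=3: C(35,3)·0.035714^3·0.964286^32 = 0.09311
  k=4: C(35,4)·0.035714^4·0.964286^31 = 0.02759
P(X ≤ 4) = 0.99229

0.992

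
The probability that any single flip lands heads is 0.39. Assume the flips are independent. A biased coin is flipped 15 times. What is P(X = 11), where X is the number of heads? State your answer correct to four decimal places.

0.0060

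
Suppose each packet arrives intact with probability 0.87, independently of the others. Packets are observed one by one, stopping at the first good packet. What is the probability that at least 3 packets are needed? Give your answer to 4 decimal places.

0.0169

Y = number of packets to the first success; geometric, p = 0.87.
P(Y > 2) = P(first 2 all fail) = (1−p)^2 = 0.016900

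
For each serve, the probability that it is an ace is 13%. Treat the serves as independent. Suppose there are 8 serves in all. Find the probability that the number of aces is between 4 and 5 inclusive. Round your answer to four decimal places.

0.0128

X ~ Binomial(8, 0.13); P(4 ≤ X ≤ 5) = Σ C(8,k) p^k (1−p)^(8−k) over k:
  k=4: C(8,4)·0.13^4·0.87^4 = 0.011454
  k=5: C(8,5)·0.13^5·0.87^3 = 0.001369
Total = 0.012823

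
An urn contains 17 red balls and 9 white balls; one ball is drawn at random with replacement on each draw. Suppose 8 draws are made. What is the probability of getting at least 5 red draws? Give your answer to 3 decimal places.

0.715

X ~ Binomial(8, 0.653846); P(X ≥ 5) = Σ C(8,k) p^k (1−p)^(8−k) over k:
  k=5: C(8,5)·0.653846^5·0.346154^3 = 0.27757
  k=6: C(8,6)·0.653846^6·0.346154^2 = 0.26215
  k=7: C(8,7)·0.653846^7·0.346154^1 = 0.14148
  k=8: C(8,8)·0.653846^8·0.346154^0 = 0.03340
Total = 0.71460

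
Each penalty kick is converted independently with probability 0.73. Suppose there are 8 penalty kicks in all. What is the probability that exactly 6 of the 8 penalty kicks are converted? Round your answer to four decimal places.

0.3089

X ~ Binomial(n=8, p=0.73).
P(X=6) = C(8,6) · p^6 · (1−p)^2
= 28 · 0.15133 · 0.0729 = 0.308903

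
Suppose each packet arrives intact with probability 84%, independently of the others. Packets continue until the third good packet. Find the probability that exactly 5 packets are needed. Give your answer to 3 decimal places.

0.091

Y = trial on which the third success occurs; negative binomial, r=3, p=0.84.
P(Y=5) = C(4,2) · p^3 · (1−p)^2
= 6 · 0.5927 · 0.0256 = 0.09104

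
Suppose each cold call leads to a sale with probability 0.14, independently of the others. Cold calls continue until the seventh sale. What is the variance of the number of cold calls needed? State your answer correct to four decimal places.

307.1429

Y = total cold calls until the seventh success; negative binomial with r=7, p=0.14.
Var(Y) = r(1−p)/p² = 7·0.86 / 0.14² = 307.142857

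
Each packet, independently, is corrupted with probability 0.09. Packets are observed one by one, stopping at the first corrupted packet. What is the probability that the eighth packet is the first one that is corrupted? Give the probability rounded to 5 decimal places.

Geometric (trials to first success), p = 0.09.
P(Y = 8) = (1−p)^7 · p = 0.51676 · 0.09 = 0.0465085

0.04651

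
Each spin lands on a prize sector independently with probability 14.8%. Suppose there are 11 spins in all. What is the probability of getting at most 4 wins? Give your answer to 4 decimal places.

X ~ Binomial(11, 0.148); P(X ≤ 4) = Σ C(11,k) p^k (1−p)^(11−k) over k:
  k=0: C(11,0)·0.148^0·0.852^11 = 0.171726
  k=1: C(11,1)·0.148^1·0.852^10 = 0.328133
  k=2: C(11,2)·0.148^2·0.852^9 = 0.284998
  k=3: C(11,3)·0.148^3·0.852^8 = 0.148520
  k=4: C(11,4)·0.148^4·0.852^7 = 0.051599
Total = 0.984976

0.9850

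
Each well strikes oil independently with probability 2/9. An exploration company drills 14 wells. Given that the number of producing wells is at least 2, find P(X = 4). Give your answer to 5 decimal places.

0.23218

X ~ Binomial(14, 0.222222). Want P(X=4 | X≥2) = P(X=4) / P(X≥2).
P(X=4) = C(14,4)·0.222222^4·0.777778^10 = 0.1977604
P(X≥2) = 1 − 0.0296468 − 0.1185871 = 0.8517661
Ratio = 0.1977604 / 0.8517661 = 0.2321769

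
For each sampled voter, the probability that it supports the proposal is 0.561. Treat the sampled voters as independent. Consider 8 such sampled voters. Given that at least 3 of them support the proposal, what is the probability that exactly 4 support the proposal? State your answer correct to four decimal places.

0.2795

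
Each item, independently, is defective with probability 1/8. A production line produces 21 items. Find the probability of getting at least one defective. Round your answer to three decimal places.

0.939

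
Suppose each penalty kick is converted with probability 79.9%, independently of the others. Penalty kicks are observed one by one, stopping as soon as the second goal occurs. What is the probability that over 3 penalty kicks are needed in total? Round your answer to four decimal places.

Needing more than 3 penalty kicks ⇔ fewer than 2 successes in the first 3. With X ~ Binomial(3, 0.799), P(Y > 3) = P(X ≤ 1).
  k=0: C(3,0)·0.799^0·0.201^3 = 0.008121
  k=1: C(3,1)·0.799^1·0.201^2 = 0.096841
P(X ≤ 1) = 0.104962

0.1050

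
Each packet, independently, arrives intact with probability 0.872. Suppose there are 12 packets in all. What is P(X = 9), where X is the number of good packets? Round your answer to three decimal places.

X ~ Binomial(n=12, p=0.872).
P(X=9) = C(12,9) · p^9 · (1−p)^3
= 220 · 0.29151 · 0.0020972 = 0.13449

0.134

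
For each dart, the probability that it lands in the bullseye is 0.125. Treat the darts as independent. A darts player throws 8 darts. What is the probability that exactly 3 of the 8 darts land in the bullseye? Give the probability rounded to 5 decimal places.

0.05610

X ~ Binomial(n=8, p=0.125).
P(X=3) = C(8,3) · p^3 · (1−p)^5
= 56 · 0.0019531 · 0.51291 = 0.0560994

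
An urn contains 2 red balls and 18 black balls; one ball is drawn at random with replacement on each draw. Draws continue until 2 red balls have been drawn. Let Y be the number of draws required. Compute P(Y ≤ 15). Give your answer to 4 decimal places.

0.4510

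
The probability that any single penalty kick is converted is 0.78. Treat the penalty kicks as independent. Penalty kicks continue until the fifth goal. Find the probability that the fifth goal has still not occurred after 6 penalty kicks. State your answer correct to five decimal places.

Needing more than 6 penalty kicks ⇔ fewer than 5 successes in the first 6. With X ~ Binomial(6, 0.78), P(Y > 6) = P(X ≤ 4).
  k=0: C(6,0)·0.78^0·0.22^6 = 0.0001134
  k=1: C(6,1)·0.78^1·0.22^5 = 0.0024119
  k=2: C(6,2)·0.78^2·0.22^4 = 0.0213782
  k=3: C(6,3)·0.78^3·0.22^3 = 0.1010606
  k=4: C(6,4)·0.78^4·0.22^2 = 0.2687293
P(X ≤ 4) = 0.3936934

0.39369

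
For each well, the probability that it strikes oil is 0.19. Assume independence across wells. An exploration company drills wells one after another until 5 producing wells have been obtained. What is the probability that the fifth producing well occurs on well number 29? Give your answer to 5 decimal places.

0.03226

Y = trial on which the fifth success occurs; negative binomial, r=5, p=0.19.
P(Y=29) = C(28,4) · p^5 · (1−p)^24
= 20475 · 0.00024761 · 0.0063627 = 0.0322576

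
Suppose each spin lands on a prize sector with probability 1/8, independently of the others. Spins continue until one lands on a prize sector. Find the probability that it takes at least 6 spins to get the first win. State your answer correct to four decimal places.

0.5129

Y = number of spins to the first success; geometric, p = 0.125.
P(Y > 5) = P(first 5 all fail) = (1−p)^5 = 0.512909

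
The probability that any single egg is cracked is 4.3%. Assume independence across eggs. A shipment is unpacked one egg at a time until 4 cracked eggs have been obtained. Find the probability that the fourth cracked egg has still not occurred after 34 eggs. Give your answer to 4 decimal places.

0.9431

Needing more than 34 eggs ⇔ fewer than 4 successes in the first 34. With X ~ Binomial(34, 0.043), P(Y > 34) = P(X ≤ 3).
  k=0: C(34,0)·0.043^0·0.957^34 = 0.224391
  k=1: C(34,1)·0.043^1·0.957^33 = 0.342800
  k=2: C(34,2)·0.043^2·0.957^32 = 0.254145
  k=3: C(34,3)·0.043^3·0.957^31 = 0.121806
P(X ≤ 3) = 0.943142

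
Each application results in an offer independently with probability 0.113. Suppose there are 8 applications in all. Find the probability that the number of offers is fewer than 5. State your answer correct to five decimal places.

0.99923

X ~ Binomial(8, 0.113); P(X ≤ 4) = Σ C(8,k) p^k (1−p)^(8−k) over k:
  k=0: C(8,0)·0.113^0·0.887^8 = 0.3831678
  k=1: C(8,1)·0.113^1·0.887^7 = 0.3905114
  k=2: C(8,2)·0.113^2·0.887^6 = 0.1741232
  k=3: C(8,3)·0.113^3·0.887^5 = 0.0443651
  k=4: C(8,4)·0.113^4·0.887^4 = 0.0070649
Total = 0.9992324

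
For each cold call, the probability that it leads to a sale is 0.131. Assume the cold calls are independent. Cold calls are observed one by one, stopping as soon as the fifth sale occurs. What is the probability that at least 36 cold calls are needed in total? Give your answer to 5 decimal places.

0.50836

Needing more than 35 cold calls ⇔ fewer than 5 successes in the first 35. With X ~ Binomial(35, 0.131), P(Y > 35) = P(X ≤ 4).
  k=0: C(35,0)·0.131^0·0.869^35 = 0.0073399
  k=1: C(35,1)·0.131^1·0.869^34 = 0.0387268
  k=2: C(35,2)·0.131^2·0.869^33 = 0.0992458
  k=3: C(35,3)·0.131^3·0.869^32 = 0.1645722
  k=4: C(35,4)·0.131^4·0.869^31 = 0.1984714
P(X ≤ 4) = 0.5083561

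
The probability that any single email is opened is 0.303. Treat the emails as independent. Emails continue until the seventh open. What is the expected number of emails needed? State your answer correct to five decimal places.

Y = total emails until the seventh success; negative binomial with r=7, p=0.303.
E[Y] = r / p = 7 / 0.303 = 23.1023102

23.10231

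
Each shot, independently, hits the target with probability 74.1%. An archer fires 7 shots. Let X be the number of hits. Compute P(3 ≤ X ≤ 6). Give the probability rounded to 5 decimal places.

X ~ Binomial(7, 0.741); P(3 ≤ X ≤ 6) = Σ C(7,k) p^k (1−p)^(7−k) over k:
  k=3: C(7,3)·0.741^3·0.259^4 = 0.0640799
  k=4: C(7,4)·0.741^4·0.259^3 = 0.1833328
  k=5: C(7,5)·0.741^5·0.259^2 = 0.3147095
  k=6: C(7,6)·0.741^6·0.259^1 = 0.3001284
Total = 0.8622506

0.86225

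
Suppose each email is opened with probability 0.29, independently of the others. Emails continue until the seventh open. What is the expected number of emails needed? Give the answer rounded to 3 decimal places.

Y = total emails until the seventh success; negative binomial with r=7, p=0.29.
E[Y] = r / p = 7 / 0.29 = 24.13793

24.138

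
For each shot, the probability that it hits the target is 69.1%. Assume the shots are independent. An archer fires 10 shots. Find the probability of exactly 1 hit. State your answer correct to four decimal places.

0.0002

X ~ Binomial(n=10, p=0.691).
P(X=1) = C(10,1) · p^1 · (1−p)^9
= 10 · 0.691 · 2.5682e-05 = 0.000177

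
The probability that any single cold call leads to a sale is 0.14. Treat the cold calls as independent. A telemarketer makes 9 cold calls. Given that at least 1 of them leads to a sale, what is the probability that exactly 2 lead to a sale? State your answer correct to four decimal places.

X ~ Binomial(9, 0.14). Want P(X=2 | X≥1) = P(X=2) / P(X≥1).
P(X=2) = C(9,2)·0.14^2·0.86^7 = 0.245498
P(X≥1) = 1 − 0.257327 = 0.742673
Ratio = 0.245498 / 0.742673 = 0.330560

0.3306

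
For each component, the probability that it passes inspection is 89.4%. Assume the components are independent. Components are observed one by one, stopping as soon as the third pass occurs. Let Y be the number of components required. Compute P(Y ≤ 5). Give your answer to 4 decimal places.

0.9899

Finishing within 5 components ⇔ at least 3 successes in the first 5. With X ~ Binomial(5, 0.894), P(Y ≤ 5) = 1 − P(X ≤ 2).
  k=0: C(5,0)·0.894^0·0.106^5 = 0.000013
  k=1: C(5,1)·0.894^1·0.106^4 = 0.000564
  k=2: C(5,2)·0.894^2·0.106^3 = 0.009519
1 − 0.010097 = 0.989903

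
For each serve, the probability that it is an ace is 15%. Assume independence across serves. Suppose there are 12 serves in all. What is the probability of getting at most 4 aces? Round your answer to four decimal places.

0.9761

X ~ Binomial(12, 0.15); P(X ≤ 4) = Σ C(12,k) p^k (1−p)^(12−k) over k:
  k=0: C(12,0)·0.15^0·0.85^12 = 0.142242
  k=1: C(12,1)·0.15^1·0.85^11 = 0.301218
  k=2: C(12,2)·0.15^2·0.85^10 = 0.292358
  k=3: C(12,3)·0.15^3·0.85^9 = 0.171976
  k=4: C(12,4)·0.15^4·0.85^8 = 0.068284
Total = 0.976078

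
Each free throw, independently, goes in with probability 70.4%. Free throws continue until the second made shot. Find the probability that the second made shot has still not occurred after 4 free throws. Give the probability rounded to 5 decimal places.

Needing more than 4 free throws ⇔ fewer than 2 successes in the first 4. With X ~ Binomial(4, 0.704), P(Y > 4) = P(X ≤ 1).
  k=0: C(4,0)·0.704^0·0.296^4 = 0.0076766
  k=1: C(4,1)·0.704^1·0.296^3 = 0.0730311
P(X ≤ 1) = 0.0807077

0.08071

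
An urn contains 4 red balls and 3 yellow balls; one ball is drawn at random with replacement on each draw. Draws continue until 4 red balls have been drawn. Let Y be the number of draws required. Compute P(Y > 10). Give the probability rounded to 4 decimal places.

0.0792

Needing more than 10 draws ⇔ fewer than 4 successes in the first 10. With X ~ Binomial(10, 0.571429), P(Y > 10) = P(X ≤ 3).
  k=0: C(10,0)·0.571429^0·0.428571^10 = 0.000209
  k=1: C(10,1)·0.571429^1·0.428571^9 = 0.002787
  k=2: C(10,2)·0.571429^2·0.428571^8 = 0.016723
  k=3: C(10,3)·0.571429^3·0.428571^7 = 0.059461
P(X ≤ 3) = 0.079180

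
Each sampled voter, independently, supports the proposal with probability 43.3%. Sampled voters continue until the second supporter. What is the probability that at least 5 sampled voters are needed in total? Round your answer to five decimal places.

Needing more than 4 sampled voters ⇔ fewer than 2 successes in the first 4. With X ~ Binomial(4, 0.433), P(Y > 4) = P(X ≤ 1).
  k=0: C(4,0)·0.433^0·0.567^4 = 0.1033552
  k=1: C(4,1)·0.433^1·0.567^3 = 0.3157163
P(X ≤ 1) = 0.4190715

0.41907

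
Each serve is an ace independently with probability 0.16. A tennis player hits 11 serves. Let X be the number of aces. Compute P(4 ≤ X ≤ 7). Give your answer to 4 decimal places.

X ~ Binomial(11, 0.16); P(4 ≤ X ≤ 7) = Σ C(11,k) p^k (1−p)^(11−k) over k:
  k=4: C(11,4)·0.16^4·0.84^7 = 0.063819
  k=5: C(11,5)·0.16^5·0.84^6 = 0.017018
  k=6: C(11,6)·0.16^6·0.84^5 = 0.003242
  k=7: C(11,7)·0.16^7·0.84^4 = 0.000441
Total = 0.084520

0.0845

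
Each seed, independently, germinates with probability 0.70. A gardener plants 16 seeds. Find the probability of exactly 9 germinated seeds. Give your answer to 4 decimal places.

0.1010

X ~ Binomial(n=16, p=0.70).
P(X=9) = C(16,9) · p^9 · (1−p)^7
= 11440 · 0.040354 · 0.0002187 = 0.100962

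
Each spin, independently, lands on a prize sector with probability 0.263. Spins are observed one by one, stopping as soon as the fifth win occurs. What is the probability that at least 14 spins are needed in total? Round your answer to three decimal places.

0.760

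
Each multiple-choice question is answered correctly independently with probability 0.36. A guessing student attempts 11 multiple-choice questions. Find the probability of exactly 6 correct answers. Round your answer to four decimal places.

X ~ Binomial(n=11, p=0.36).
P(X=6) = C(11,6) · p^6 · (1−p)^5
= 462 · 0.0021768 · 0.10737 = 0.107983

0.1080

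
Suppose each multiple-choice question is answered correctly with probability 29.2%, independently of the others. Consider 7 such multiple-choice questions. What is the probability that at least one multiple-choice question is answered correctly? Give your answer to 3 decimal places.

P(at least one) = 1 − P(none) = 1 − (1 − 0.292)^7
= 1 − 0.08917 = 0.91083

0.911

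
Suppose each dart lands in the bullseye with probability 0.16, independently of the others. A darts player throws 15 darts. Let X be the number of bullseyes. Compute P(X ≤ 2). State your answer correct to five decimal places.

0.56078

X ~ Binomial(15, 0.16); P(X ≤ 2) = Σ C(15,k) p^k (1−p)^(15−k) over k:
  k=0: C(15,0)·0.16^0·0.84^15 = 0.0731458
  k=1: C(15,1)·0.16^1·0.84^14 = 0.2089880
  k=2: C(15,2)·0.16^2·0.84^13 = 0.2786506
Total = 0.5607843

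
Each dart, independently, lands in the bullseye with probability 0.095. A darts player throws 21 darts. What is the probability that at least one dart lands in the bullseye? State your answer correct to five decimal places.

0.87708

P(at least one) = 1 − P(none) = 1 − (1 − 0.095)^21
= 1 − 0.1229193 = 0.8770807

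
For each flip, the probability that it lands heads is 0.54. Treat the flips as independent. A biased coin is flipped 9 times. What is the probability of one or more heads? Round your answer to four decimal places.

0.9991

P(at least one) = 1 − P(none) = 1 − (1 − 0.54)^9
= 1 − 0.000922 = 0.999078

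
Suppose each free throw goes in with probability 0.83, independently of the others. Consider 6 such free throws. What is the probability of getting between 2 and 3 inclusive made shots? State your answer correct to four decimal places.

0.0648

X ~ Binomial(6, 0.83); P(2 ≤ X ≤ 3) = Σ C(6,k) p^k (1−p)^(6−k) over k:
  k=2: C(6,2)·0.83^2·0.17^4 = 0.008631
  k=3: C(6,3)·0.83^3·0.17^3 = 0.056184
Total = 0.064814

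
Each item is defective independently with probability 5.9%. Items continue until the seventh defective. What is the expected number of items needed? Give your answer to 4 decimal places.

118.6441

Y = total items until the seventh success; negative binomial with r=7, p=0.059.
E[Y] = r / p = 7 / 0.059 = 118.644068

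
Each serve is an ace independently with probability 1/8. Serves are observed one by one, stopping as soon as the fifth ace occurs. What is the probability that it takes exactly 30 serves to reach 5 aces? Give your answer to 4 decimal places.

0.0257

Y = trial on which the fifth success occurs; negative binomial, r=5, p=0.125.
P(Y=30) = C(29,4) · p^5 · (1−p)^25
= 23751 · 3.0518e-05 · 0.035498 = 0.025730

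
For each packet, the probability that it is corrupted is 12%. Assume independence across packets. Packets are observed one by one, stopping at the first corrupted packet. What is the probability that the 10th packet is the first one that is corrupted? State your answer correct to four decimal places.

Geometric (trials to first success), p = 0.12.
P(Y = 10) = (1−p)^9 · p = 0.31648 · 0.12 = 0.037977

0.0380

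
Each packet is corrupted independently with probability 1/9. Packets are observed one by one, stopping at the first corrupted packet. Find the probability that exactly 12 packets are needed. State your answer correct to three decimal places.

0.030

Geometric (trials to first success), p = 0.111111.
P(Y = 12) = (1−p)^11 · p = 0.27373 · 0.111111 = 0.03041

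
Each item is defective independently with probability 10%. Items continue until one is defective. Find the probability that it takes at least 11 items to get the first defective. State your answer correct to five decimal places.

0.34868

Y = number of items to the first success; geometric, p = 0.10.
P(Y > 10) = P(first 10 all fail) = (1−p)^10 = 0.3486784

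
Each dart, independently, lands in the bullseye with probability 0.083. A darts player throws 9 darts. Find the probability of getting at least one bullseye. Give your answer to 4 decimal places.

P(at least one) = 1 − P(none) = 1 − (1 − 0.083)^9
= 1 − 0.458484 = 0.541516

0.5415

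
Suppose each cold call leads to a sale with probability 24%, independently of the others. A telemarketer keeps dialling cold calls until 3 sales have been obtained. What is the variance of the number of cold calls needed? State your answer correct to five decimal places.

39.58333

Y = total cold calls until the third success; negative binomial with r=3, p=0.24.
Var(Y) = r(1−p)/p² = 3·0.76 / 0.24² = 39.5833333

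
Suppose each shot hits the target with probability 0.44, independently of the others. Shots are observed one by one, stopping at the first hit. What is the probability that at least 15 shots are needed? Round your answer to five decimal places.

Y = number of shots to the first success; geometric, p = 0.44.
P(Y > 14) = P(first 14 all fail) = (1−p)^14 = 0.0002983

0.00030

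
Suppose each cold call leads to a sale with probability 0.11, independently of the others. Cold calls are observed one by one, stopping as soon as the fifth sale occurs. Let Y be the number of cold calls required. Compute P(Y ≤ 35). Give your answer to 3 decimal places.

0.340

Finishing within 35 cold calls ⇔ at least 5 successes in the first 35. With X ~ Binomial(35, 0.11), P(Y ≤ 35) = 1 − P(X ≤ 4).
  k=0: C(35,0)·0.11^0·0.89^35 = 0.01693
  k=1: C(35,1)·0.11^1·0.89^34 = 0.07324
  k=2: C(35,2)·0.11^2·0.89^33 = 0.15388
  k=3: C(35,3)·0.11^3·0.89^32 = 0.20920
  k=4: C(35,4)·0.11^4·0.89^31 = 0.20685
1 − 0.66010 = 0.33990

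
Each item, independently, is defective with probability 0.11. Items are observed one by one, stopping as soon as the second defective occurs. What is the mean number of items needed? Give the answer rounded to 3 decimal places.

18.182

Y = total items until the second success; negative binomial with r=2, p=0.11.
E[Y] = r / p = 2 / 0.11 = 18.18182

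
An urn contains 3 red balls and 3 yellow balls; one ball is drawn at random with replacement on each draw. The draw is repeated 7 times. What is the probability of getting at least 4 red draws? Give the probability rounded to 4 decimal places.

0.5000

X ~ Binomial(7, 0.50); P(X ≥ 4) = Σ C(7,k) p^k (1−p)^(7−k) over k:
  k=4: C(7,4)·0.50^4·0.50^3 = 0.273438
  k=5: C(7,5)·0.50^5·0.50^2 = 0.164062
  k=6: C(7,6)·0.50^6·0.50^1 = 0.054688
  k=7: C(7,7)·0.50^7·0.50^0 = 0.007812
Total = 0.500000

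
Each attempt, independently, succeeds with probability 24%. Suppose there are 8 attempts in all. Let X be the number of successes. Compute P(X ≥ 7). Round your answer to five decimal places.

0.00029

X ~ Binomial(8, 0.24); P(X ≥ 7) = Σ C(8,k) p^k (1−p)^(8−k) over k:
  k=7: C(8,7)·0.24^7·0.76^1 = 0.0002789
  k=8: C(8,8)·0.24^8·0.76^0 = 0.0000110
Total = 0.0002899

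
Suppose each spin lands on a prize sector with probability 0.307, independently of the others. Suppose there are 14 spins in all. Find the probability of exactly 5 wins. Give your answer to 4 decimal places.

0.2013

X ~ Binomial(n=14, p=0.307).
P(X=5) = C(14,5) · p^5 · (1−p)^9
= 2002 · 0.002727 · 0.036864 = 0.201259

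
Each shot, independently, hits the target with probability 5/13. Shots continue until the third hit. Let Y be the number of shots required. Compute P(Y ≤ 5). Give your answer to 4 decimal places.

Finishing within 5 shots ⇔ at least 3 successes in the first 5. With X ~ Binomial(5, 0.384615), P(Y ≤ 5) = 1 − P(X ≤ 2).
  k=0: C(5,0)·0.384615^0·0.615385^5 = 0.088254
  k=1: C(5,1)·0.384615^1·0.615385^4 = 0.275793
  k=2: C(5,2)·0.384615^2·0.615385^3 = 0.344741
1 − 0.708788 = 0.291212

0.2912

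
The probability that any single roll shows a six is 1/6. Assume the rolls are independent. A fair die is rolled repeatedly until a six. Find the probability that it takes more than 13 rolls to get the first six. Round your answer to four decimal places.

0.0935

Y = number of rolls to the first success; geometric, p = 0.166667.
P(Y > 13) = P(first 13 all fail) = (1−p)^13 = 0.093464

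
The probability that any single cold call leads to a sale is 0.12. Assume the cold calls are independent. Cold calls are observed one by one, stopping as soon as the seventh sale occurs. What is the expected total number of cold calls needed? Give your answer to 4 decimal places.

58.3333

Y = total cold calls until the seventh success; negative binomial with r=7, p=0.12.
E[Y] = r / p = 7 / 0.12 = 58.333333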